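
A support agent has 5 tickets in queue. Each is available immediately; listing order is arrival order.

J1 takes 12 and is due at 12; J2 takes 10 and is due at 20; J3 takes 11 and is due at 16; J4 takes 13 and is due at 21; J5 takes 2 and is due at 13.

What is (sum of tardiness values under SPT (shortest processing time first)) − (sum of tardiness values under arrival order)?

SPT (increasing processing time): J5 J2 J3 J1 J4.
J5: 0→2, due 13, tardiness 0
J2: 2→12, due 20, tardiness 0
J3: 12→23, due 16, tardiness 7
J1: 23→35, due 12, tardiness 23
J4: 35→48, due 21, tardiness 27
Sum = 0+0+7+23+27 = 57.
FIFO (arrival order): J1 J2 J3 J4 J5.
J1: 0→12, due 12, tardiness 0
J2: 12→22, due 20, tardiness 2
J3: 22→33, due 16, tardiness 17
J4: 33→46, due 21, tardiness 25
J5: 46→48, due 13, tardiness 35
Sum = 0+2+17+25+35 = 79.
Difference = 57 − 79 = -22.

-22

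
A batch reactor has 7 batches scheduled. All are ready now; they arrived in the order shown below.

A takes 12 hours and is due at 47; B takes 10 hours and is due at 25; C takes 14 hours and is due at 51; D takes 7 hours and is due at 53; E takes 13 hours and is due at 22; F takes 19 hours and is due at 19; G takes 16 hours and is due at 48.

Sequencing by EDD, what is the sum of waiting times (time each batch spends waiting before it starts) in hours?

EDD (increasing due date): F E B A G C D.
F: waits 0, runs 0→19
E: waits 19, runs 19→32
B: waits 32, runs 32→42
A: waits 42, runs 42→54
G: waits 54, runs 54→70
C: waits 70, runs 70→84
D: waits 84, runs 84→91
Sum = 0+19+32+42+54+70+84 = 301.

301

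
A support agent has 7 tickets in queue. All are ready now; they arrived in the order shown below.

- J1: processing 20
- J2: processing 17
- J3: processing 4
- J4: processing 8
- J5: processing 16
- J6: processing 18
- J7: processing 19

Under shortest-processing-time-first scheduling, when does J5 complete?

28

SPT (increasing processing time): J3 J4 J5 J2 J6 J7 J1.
J3: 0→4
J4: 4→12
J5: 12→28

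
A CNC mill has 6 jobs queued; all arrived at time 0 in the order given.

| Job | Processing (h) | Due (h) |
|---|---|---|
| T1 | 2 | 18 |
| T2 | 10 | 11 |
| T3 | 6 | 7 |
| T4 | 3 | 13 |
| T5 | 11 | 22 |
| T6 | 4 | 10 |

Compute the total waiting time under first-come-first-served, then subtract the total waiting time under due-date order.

FIFO (arrival order): T1 T2 T3 T4 T5 T6.
T1: waits 0, runs 0→2
T2: waits 2, runs 2→12
T3: waits 12, runs 12→18
T4: waits 18, runs 18→21
T5: waits 21, runs 21→32
T6: waits 32, runs 32→36
Sum = 0+2+12+18+21+32 = 85.
EDD (increasing due date): T3 T6 T2 T4 T1 T5.
T3: waits 0, runs 0→6
T6: waits 6, runs 6→10
T2: waits 10, runs 10→20
T4: waits 20, runs 20→23
T1: waits 23, runs 23→25
T5: waits 25, runs 25→36
Sum = 0+6+10+20+23+25 = 84.
Difference = 85 − 84 = 1.

1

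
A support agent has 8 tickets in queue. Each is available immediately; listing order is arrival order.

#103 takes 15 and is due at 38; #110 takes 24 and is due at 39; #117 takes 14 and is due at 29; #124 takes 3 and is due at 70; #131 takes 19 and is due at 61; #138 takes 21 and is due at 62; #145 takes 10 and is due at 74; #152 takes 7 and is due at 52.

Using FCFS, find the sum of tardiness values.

FIFO (arrival order): #103 #110 #117 #124 #131 #138 #145 #152.
#103: 0→15, due 38, tardiness 0
#110: 15→39, due 39, tardiness 0
#117: 39→53, due 29, tardiness 24
#124: 53→56, due 70, tardiness 0
#131: 56→75, due 61, tardiness 14
#138: 75→96, due 62, tardiness 34
#145: 96→106, due 74, tardiness 32
#152: 106→113, due 52, tardiness 61
Sum = 0+0+24+0+14+34+32+61 = 165.

165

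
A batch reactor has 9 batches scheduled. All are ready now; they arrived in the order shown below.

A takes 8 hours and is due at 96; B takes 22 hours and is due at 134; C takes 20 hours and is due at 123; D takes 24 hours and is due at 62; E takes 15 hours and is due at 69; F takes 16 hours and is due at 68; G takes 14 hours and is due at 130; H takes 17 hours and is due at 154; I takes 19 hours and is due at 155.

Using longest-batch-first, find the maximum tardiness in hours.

64

LPT (decreasing processing time): D B C I H F E G A.
D: 0→24, due 62, tardiness 0
B: 24→46, due 134, tardiness 0
C: 46→66, due 123, tardiness 0
I: 66→85, due 155, tardiness 0
H: 85→102, due 154, tardiness 0
F: 102→118, due 68, tardiness 50
E: 118→133, due 69, tardiness 64
G: 133→147, due 130, tardiness 17
A: 147→155, due 96, tardiness 59
Maximum = 64.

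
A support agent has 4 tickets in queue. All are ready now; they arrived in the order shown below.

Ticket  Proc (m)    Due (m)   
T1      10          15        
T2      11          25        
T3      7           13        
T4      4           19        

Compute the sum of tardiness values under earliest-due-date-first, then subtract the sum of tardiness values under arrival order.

EDD (increasing due date): T3 T1 T4 T2.
T3: 0→7, due 13, tardiness 0
T1: 7→17, due 15, tardiness 2
T4: 17→21, due 19, tardiness 2
T2: 21→32, due 25, tardiness 7
Sum = 0+2+2+7 = 11.
FIFO (arrival order): T1 T2 T3 T4.
T1: 0→10, due 15, tardiness 0
T2: 10→21, due 25, tardiness 0
T3: 21→28, due 13, tardiness 15
T4: 28→32, due 19, tardiness 13
Sum = 0+0+15+13 = 28.
Difference = 11 − 28 = -17.

-17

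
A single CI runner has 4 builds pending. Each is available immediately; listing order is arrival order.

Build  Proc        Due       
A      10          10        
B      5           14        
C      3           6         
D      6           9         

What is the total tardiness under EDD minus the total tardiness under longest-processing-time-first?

-13

EDD (increasing due date): C D A B.
C: 0→3, due 6, tardiness 0
D: 3→9, due 9, tardiness 0
A: 9→19, due 10, tardiness 9
B: 19→24, due 14, tardiness 10
Sum = 0+0+9+10 = 19.
LPT (decreasing processing time): A D B C.
A: 0→10, due 10, tardiness 0
D: 10→16, due 9, tardiness 7
B: 16→21, due 14, tardiness 7
C: 21→24, due 6, tardiness 18
Sum = 0+7+7+18 = 32.
Difference = 19 − 32 = -13.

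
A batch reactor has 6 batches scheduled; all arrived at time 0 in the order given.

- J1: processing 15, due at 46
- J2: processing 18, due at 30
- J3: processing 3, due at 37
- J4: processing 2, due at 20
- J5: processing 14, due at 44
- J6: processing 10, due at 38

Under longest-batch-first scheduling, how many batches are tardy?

LPT (decreasing processing time): J2 J1 J5 J6 J3 J4.
J2: 0→18, due 30, tardiness 0
J1: 18→33, due 46, tardiness 0
J5: 33→47, due 44, tardiness 3
J6: 47→57, due 38, tardiness 19
J3: 57→60, due 37, tardiness 23
J4: 60→62, due 20, tardiness 42
Late batches: 4.

4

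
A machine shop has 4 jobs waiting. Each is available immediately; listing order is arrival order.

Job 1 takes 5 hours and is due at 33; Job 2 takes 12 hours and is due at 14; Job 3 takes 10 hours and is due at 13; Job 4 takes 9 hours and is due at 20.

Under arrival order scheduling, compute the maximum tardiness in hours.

16

FIFO (arrival order): Job 1 Job 2 Job 3 Job 4.
Job 1: 0→5, due 33, tardiness 0
Job 2: 5→17, due 14, tardiness 3
Job 3: 17→27, due 13, tardiness 14
Job 4: 27→36, due 20, tardiness 16
Maximum = 16.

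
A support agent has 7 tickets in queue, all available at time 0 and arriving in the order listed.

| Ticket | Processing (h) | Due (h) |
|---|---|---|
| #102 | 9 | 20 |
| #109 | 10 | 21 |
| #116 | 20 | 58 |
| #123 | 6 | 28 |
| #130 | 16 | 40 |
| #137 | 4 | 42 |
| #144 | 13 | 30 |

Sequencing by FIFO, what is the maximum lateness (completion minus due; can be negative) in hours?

48

FIFO (arrival order): #102 #109 #116 #123 #130 #137 #144.
#102: 0→9, due 20, lateness -11
#109: 9→19, due 21, lateness -2
#116: 19→39, due 58, lateness -19
#123: 39→45, due 28, lateness 17
#130: 45→61, due 40, lateness 21
#137: 61→65, due 42, lateness 23
#144: 65→78, due 30, lateness 48
Maximum = 48.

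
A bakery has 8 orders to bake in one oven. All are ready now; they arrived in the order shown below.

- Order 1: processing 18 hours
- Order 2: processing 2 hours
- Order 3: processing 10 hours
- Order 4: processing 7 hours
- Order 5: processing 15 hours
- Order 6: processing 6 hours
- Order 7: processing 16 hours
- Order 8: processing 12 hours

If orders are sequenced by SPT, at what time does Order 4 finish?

15

SPT (increasing processing time): Order 2 Order 6 Order 4 Order 3 Order 8 Order 5 Order 7 Order 1.
Order 2: 0→2
Order 6: 2→8
Order 4: 8→15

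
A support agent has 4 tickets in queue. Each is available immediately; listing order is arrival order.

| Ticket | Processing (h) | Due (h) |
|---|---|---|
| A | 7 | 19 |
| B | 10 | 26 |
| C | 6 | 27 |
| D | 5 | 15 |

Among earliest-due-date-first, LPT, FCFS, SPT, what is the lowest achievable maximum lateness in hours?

EDD (increasing due date): D A B C.
D: 0→5, due 15, lateness -10
A: 5→12, due 19, lateness -7
B: 12→22, due 26, lateness -4
C: 22→28, due 27, lateness 1
Maximum = 1.
LPT (decreasing processing time): B A C D.
B: 0→10, due 26, lateness -16
A: 10→17, due 19, lateness -2
C: 17→23, due 27, lateness -4
D: 23→28, due 15, lateness 13
Maximum = 13.
FIFO (arrival order): A B C D.
A: 0→7, due 19, lateness -12
B: 7→17, due 26, lateness -9
C: 17→23, due 27, lateness -4
D: 23→28, due 15, lateness 13
Maximum = 13.
SPT (increasing processing time): D C A B.
D: 0→5, due 15, lateness -10
C: 5→11, due 27, lateness -16
A: 11→18, due 19, lateness -1
B: 18→28, due 26, lateness 2
Maximum = 2.
EDD 1, LPT 13, FIFO 13, SPT 2 → minimum 1.

1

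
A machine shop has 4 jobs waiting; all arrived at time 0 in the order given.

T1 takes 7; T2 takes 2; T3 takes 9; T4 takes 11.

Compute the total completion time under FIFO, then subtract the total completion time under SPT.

FIFO (arrival order): T1 T2 T3 T4.
T1: 0→7
T2: 7→9
T3: 9→18
T4: 18→29
Sum = 7+9+18+29 = 63.
SPT (increasing processing time): T2 T1 T3 T4.
T2: 0→2
T1: 2→9
T3: 9→18
T4: 18→29
Sum = 2+9+18+29 = 58.
Difference = 63 − 58 = 5.

5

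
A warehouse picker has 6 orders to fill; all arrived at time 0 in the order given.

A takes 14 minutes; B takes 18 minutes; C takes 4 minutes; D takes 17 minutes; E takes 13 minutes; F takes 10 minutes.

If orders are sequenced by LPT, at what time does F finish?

72

LPT (decreasing processing time): B D A E F C.
B: 0→18
D: 18→35
A: 35→49
E: 49→62
F: 62→72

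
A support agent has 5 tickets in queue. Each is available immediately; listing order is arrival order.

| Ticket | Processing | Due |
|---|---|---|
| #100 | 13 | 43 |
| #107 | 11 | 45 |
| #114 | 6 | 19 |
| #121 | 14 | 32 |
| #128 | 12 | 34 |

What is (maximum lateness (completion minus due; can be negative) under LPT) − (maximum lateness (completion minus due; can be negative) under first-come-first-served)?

15

LPT (decreasing processing time): #121 #100 #128 #107 #114.
#121: 0→14, due 32, lateness -18
#100: 14→27, due 43, lateness -16
#128: 27→39, due 34, lateness 5
#107: 39→50, due 45, lateness 5
#114: 50→56, due 19, lateness 37
Maximum = 37.
FIFO (arrival order): #100 #107 #114 #121 #128.
#100: 0→13, due 43, lateness -30
#107: 13→24, due 45, lateness -21
#114: 24→30, due 19, lateness 11
#121: 30→44, due 32, lateness 12
#128: 44→56, due 34, lateness 22
Maximum = 22.
Difference = 37 − 22 = 15.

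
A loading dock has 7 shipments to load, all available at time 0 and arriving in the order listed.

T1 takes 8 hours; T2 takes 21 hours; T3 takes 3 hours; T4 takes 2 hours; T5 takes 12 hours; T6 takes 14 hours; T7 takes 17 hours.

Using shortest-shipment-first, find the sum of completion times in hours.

SPT (increasing processing time): T4 T3 T1 T5 T6 T7 T2.
T4: 0→2
T3: 2→5
T1: 5→13
T5: 13→25
T6: 25→39
T7: 39→56
T2: 56→77
Sum = 2+5+13+25+39+56+77 = 217.

217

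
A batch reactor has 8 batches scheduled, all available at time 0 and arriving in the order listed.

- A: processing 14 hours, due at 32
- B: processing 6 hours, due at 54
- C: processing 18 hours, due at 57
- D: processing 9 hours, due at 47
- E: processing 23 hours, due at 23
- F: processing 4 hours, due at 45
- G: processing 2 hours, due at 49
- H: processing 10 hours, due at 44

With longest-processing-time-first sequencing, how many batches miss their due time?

LPT (decreasing processing time): E C A H D B F G.
E: 0→23, due 23, tardiness 0
C: 23→41, due 57, tardiness 0
A: 41→55, due 32, tardiness 23
H: 55→65, due 44, tardiness 21
D: 65→74, due 47, tardiness 27
B: 74→80, due 54, tardiness 26
F: 80→84, due 45, tardiness 39
G: 84→86, due 49, tardiness 37
Late batches: 6.

6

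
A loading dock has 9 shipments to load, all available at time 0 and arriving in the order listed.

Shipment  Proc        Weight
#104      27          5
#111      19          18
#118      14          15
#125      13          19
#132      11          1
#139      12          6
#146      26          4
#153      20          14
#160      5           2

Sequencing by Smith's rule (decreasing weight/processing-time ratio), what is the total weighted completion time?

WSPT (decreasing weight/processing-time ratio): #125 #118 #111 #153 #139 #160 #104 #146 #132.
#125: finishes 13, weight 19, w·C = 247
#118: finishes 27, weight 15, w·C = 405
#111: finishes 46, weight 18, w·C = 828
#153: finishes 66, weight 14, w·C = 924
#139: finishes 78, weight 6, w·C = 468
#160: finishes 83, weight 2, w·C = 166
#104: finishes 110, weight 5, w·C = 550
#146: finishes 136, weight 4, w·C = 544
#132: finishes 147, weight 1, w·C = 147
Sum = 247+405+828+924+468+166+550+544+147 = 4279.

4279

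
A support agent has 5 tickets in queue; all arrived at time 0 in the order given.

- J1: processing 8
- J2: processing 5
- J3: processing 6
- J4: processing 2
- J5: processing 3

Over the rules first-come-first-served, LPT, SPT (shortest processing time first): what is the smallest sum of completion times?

FIFO (arrival order): J1 J2 J3 J4 J5.
J1: 0→8
J2: 8→13
J3: 13→19
J4: 19→21
J5: 21→24
Sum = 8+13+19+21+24 = 85.
LPT (decreasing processing time): J1 J3 J2 J5 J4.
J1: 0→8
J3: 8→14
J2: 14→19
J5: 19→22
J4: 22→24
Sum = 8+14+19+22+24 = 87.
SPT (increasing processing time): J4 J5 J2 J3 J1.
J4: 0→2
J5: 2→5
J2: 5→10
J3: 10→16
J1: 16→24
Sum = 2+5+10+16+24 = 57.
FIFO 85, LPT 87, SPT 57 → minimum 57.

57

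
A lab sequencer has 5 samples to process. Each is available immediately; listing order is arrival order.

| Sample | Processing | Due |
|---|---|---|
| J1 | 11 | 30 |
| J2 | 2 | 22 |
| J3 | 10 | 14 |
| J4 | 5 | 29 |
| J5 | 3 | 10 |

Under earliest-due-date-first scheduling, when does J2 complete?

EDD (increasing due date): J5 J3 J2 J4 J1.
J5: 0→3
J3: 3→13
J2: 13→15

15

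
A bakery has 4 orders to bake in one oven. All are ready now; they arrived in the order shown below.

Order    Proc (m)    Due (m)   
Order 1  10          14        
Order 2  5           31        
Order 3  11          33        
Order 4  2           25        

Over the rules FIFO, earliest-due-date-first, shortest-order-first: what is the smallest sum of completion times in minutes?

54

FIFO (arrival order): Order 1 Order 2 Order 3 Order 4.
Order 1: 0→10
Order 2: 10→15
Order 3: 15→26
Order 4: 26→28
Sum = 10+15+26+28 = 79.
EDD (increasing due date): Order 1 Order 4 Order 2 Order 3.
Order 1: 0→10
Order 4: 10→12
Order 2: 12→17
Order 3: 17→28
Sum = 10+12+17+28 = 67.
SPT (increasing processing time): Order 4 Order 2 Order 1 Order 3.
Order 4: 0→2
Order 2: 2→7
Order 1: 7→17
Order 3: 17→28
Sum = 2+7+17+28 = 54.
FIFO 79, EDD 67, SPT 54 → minimum 54.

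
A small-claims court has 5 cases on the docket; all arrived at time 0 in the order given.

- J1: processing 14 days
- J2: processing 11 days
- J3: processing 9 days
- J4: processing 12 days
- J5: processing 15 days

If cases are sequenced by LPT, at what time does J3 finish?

LPT (decreasing processing time): J5 J1 J4 J2 J3.
J5: 0→15
J1: 15→29
J4: 29→41
J2: 41→52
J3: 52→61

61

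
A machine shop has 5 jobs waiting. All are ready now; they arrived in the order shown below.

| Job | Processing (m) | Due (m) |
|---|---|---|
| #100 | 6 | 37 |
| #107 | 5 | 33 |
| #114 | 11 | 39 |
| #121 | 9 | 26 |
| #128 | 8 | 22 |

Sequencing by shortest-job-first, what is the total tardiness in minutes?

2

SPT (increasing processing time): #107 #100 #128 #121 #114.
#107: 0→5, due 33, tardiness 0
#100: 5→11, due 37, tardiness 0
#128: 11→19, due 22, tardiness 0
#121: 19→28, due 26, tardiness 2
#114: 28→39, due 39, tardiness 0
Sum = 0+0+0+2+0 = 2.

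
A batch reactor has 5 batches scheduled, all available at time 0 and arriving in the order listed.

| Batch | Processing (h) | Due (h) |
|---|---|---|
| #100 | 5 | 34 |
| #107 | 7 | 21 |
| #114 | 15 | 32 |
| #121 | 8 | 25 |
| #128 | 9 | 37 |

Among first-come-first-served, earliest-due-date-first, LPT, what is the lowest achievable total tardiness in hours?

8

FIFO (arrival order): #100 #107 #114 #121 #128.
#100: 0→5, due 34, tardiness 0
#107: 5→12, due 21, tardiness 0
#114: 12→27, due 32, tardiness 0
#121: 27→35, due 25, tardiness 10
#128: 35→44, due 37, tardiness 7
Sum = 0+0+0+10+7 = 17.
EDD (increasing due date): #107 #121 #114 #100 #128.
#107: 0→7, due 21, tardiness 0
#121: 7→15, due 25, tardiness 0
#114: 15→30, due 32, tardiness 0
#100: 30→35, due 34, tardiness 1
#128: 35→44, due 37, tardiness 7
Sum = 0+0+0+1+7 = 8.
LPT (decreasing processing time): #114 #128 #121 #107 #100.
#114: 0→15, due 32, tardiness 0
#128: 15→24, due 37, tardiness 0
#121: 24→32, due 25, tardiness 7
#107: 32→39, due 21, tardiness 18
#100: 39→44, due 34, tardiness 10
Sum = 0+0+7+18+10 = 35.
FIFO 17, EDD 8, LPT 35 → minimum 8.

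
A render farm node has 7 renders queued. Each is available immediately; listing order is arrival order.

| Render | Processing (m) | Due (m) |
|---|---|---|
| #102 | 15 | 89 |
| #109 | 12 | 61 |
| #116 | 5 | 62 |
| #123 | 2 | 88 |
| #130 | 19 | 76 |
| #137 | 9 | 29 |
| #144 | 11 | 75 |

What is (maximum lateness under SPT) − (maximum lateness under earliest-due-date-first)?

13

SPT (increasing processing time): #123 #116 #137 #144 #109 #102 #130.
#123: 0→2, due 88, lateness -86
#116: 2→7, due 62, lateness -55
#137: 7→16, due 29, lateness -13
#144: 16→27, due 75, lateness -48
#109: 27→39, due 61, lateness -22
#102: 39→54, due 89, lateness -35
#130: 54→73, due 76, lateness -3
Maximum = -3.
EDD (increasing due date): #137 #109 #116 #144 #130 #123 #102.
#137: 0→9, due 29, lateness -20
#109: 9→21, due 61, lateness -40
#116: 21→26, due 62, lateness -36
#144: 26→37, due 75, lateness -38
#130: 37→56, due 76, lateness -20
#123: 56→58, due 88, lateness -30
#102: 58→73, due 89, lateness -16
Maximum = -16.
Difference = -3 − -16 = 13.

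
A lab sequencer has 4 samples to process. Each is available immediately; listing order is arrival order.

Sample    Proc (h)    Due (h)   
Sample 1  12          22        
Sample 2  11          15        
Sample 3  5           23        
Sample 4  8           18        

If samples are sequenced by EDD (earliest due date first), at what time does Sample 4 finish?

19

EDD (increasing due date): Sample 2 Sample 4 Sample 1 Sample 3.
Sample 2: 0→11
Sample 4: 11→19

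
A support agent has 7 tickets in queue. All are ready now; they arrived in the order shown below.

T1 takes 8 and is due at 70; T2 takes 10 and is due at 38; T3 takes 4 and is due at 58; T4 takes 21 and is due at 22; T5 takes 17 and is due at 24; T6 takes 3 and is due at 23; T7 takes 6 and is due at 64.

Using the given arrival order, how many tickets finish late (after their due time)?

FIFO (arrival order): T1 T2 T3 T4 T5 T6 T7.
T1: 0→8, due 70, tardiness 0
T2: 8→18, due 38, tardiness 0
T3: 18→22, due 58, tardiness 0
T4: 22→43, due 22, tardiness 21
T5: 43→60, due 24, tardiness 36
T6: 60→63, due 23, tardiness 40
T7: 63→69, due 64, tardiness 5
Late tickets: 4.

4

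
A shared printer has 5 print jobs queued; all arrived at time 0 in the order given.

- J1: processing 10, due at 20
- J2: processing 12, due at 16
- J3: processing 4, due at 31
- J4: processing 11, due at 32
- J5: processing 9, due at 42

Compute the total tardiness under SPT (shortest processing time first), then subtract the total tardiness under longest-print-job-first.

7

SPT (increasing processing time): J3 J5 J1 J4 J2.
J3: 0→4, due 31, tardiness 0
J5: 4→13, due 42, tardiness 0
J1: 13→23, due 20, tardiness 3
J4: 23→34, due 32, tardiness 2
J2: 34→46, due 16, tardiness 30
Sum = 0+0+3+2+30 = 35.
LPT (decreasing processing time): J2 J4 J1 J5 J3.
J2: 0→12, due 16, tardiness 0
J4: 12→23, due 32, tardiness 0
J1: 23→33, due 20, tardiness 13
J5: 33→42, due 42, tardiness 0
J3: 42→46, due 31, tardiness 15
Sum = 0+0+13+0+15 = 28.
Difference = 35 − 28 = 7.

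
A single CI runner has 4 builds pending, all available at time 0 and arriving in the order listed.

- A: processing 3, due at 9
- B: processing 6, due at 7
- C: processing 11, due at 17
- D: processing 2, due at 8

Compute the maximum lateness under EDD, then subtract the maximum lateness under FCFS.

-9

EDD (increasing due date): B D A C.
B: 0→6, due 7, lateness -1
D: 6→8, due 8, lateness 0
A: 8→11, due 9, lateness 2
C: 11→22, due 17, lateness 5
Maximum = 5.
FIFO (arrival order): A B C D.
A: 0→3, due 9, lateness -6
B: 3→9, due 7, lateness 2
C: 9→20, due 17, lateness 3
D: 20→22, due 8, lateness 14
Maximum = 14.
Difference = 5 − 14 = -9.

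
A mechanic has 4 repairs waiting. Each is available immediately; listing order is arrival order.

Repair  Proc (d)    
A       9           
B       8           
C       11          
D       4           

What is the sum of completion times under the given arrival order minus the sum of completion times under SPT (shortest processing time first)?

FIFO (arrival order): A B C D.
A: 0→9
B: 9→17
C: 17→28
D: 28→32
Sum = 9+17+28+32 = 86.
SPT (increasing processing time): D B A C.
D: 0→4
B: 4→12
A: 12→21
C: 21→32
Sum = 4+12+21+32 = 69.
Difference = 86 − 69 = 17.

17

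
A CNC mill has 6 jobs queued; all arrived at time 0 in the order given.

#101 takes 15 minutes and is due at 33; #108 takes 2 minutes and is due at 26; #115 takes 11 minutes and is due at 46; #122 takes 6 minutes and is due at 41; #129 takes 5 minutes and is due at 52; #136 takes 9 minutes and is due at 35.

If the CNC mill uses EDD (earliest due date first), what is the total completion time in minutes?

EDD (increasing due date): #108 #101 #136 #122 #115 #129.
#108: 0→2
#101: 2→17
#136: 17→26
#122: 26→32
#115: 32→43
#129: 43→48
Sum = 2+17+26+32+43+48 = 168.

168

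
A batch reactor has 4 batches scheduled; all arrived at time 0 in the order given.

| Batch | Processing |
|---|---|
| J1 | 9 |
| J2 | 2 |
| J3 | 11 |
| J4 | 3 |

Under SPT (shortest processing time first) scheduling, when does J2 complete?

SPT (increasing processing time): J2 J4 J1 J3.
J2: 0→2

2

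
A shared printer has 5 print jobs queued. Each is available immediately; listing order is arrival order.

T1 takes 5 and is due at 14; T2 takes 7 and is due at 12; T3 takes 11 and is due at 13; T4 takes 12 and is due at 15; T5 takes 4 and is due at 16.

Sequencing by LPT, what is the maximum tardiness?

23

LPT (decreasing processing time): T4 T3 T2 T1 T5.
T4: 0→12, due 15, tardiness 0
T3: 12→23, due 13, tardiness 10
T2: 23→30, due 12, tardiness 18
T1: 30→35, due 14, tardiness 21
T5: 35→39, due 16, tardiness 23
Maximum = 23.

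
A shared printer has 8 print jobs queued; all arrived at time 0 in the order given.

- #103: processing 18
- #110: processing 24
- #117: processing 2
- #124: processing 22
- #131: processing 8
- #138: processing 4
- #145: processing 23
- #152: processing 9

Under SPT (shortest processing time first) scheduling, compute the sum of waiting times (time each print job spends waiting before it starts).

235

SPT (increasing processing time): #117 #138 #131 #152 #103 #124 #145 #110.
#117: waits 0, runs 0→2
#138: waits 2, runs 2→6
#131: waits 6, runs 6→14
#152: waits 14, runs 14→23
#103: waits 23, runs 23→41
#124: waits 41, runs 41→63
#145: waits 63, runs 63→86
#110: waits 86, runs 86→110
Sum = 0+2+6+14+23+41+63+86 = 235.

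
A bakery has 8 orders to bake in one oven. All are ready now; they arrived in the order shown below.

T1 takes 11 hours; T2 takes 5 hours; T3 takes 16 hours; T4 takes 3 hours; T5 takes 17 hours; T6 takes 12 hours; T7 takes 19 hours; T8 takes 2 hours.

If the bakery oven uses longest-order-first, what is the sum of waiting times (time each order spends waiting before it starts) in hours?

409

LPT (decreasing processing time): T7 T5 T3 T6 T1 T2 T4 T8.
T7: waits 0, runs 0→19
T5: waits 19, runs 19→36
T3: waits 36, runs 36→52
T6: waits 52, runs 52→64
T1: waits 64, runs 64→75
T2: waits 75, runs 75→80
T4: waits 80, runs 80→83
T8: waits 83, runs 83→85
Sum = 0+19+36+52+64+75+80+83 = 409.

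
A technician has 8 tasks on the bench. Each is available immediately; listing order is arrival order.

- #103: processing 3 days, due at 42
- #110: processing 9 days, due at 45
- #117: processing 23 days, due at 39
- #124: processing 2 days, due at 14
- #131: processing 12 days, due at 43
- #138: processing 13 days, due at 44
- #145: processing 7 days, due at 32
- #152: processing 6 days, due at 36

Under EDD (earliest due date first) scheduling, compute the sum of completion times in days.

EDD (increasing due date): #124 #145 #152 #117 #103 #131 #138 #110.
#124: 0→2
#145: 2→9
#152: 9→15
#117: 15→38
#103: 38→41
#131: 41→53
#138: 53→66
#110: 66→75
Sum = 2+9+15+38+41+53+66+75 = 299.

299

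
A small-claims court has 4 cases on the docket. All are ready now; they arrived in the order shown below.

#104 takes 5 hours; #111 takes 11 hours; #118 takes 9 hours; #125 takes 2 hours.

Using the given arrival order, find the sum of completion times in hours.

FIFO (arrival order): #104 #111 #118 #125.
#104: 0→5
#111: 5→16
#118: 16→25
#125: 25→27
Sum = 5+16+25+27 = 73.

73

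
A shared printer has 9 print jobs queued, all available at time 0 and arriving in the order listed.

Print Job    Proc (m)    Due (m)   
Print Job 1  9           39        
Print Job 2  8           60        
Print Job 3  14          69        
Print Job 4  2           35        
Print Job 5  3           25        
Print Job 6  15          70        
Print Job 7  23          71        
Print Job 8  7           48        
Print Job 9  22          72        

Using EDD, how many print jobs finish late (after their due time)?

EDD (increasing due date): Print Job 5 Print Job 4 Print Job 1 Print Job 8 Print Job 2 Print Job 3 Print Job 6 Print Job 7 Print Job 9.
Print Job 5: 0→3, due 25, tardiness 0
Print Job 4: 3→5, due 35, tardiness 0
Print Job 1: 5→14, due 39, tardiness 0
Print Job 8: 14→21, due 48, tardiness 0
Print Job 2: 21→29, due 60, tardiness 0
Print Job 3: 29→43, due 69, tardiness 0
Print Job 6: 43→58, due 70, tardiness 0
Print Job 7: 58→81, due 71, tardiness 10
Print Job 9: 81→103, due 72, tardiness 31
Late print jobs: 2.

2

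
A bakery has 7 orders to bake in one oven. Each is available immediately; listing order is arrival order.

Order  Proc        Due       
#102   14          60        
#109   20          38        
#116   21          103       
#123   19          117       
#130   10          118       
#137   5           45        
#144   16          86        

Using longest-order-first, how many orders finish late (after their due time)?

LPT (decreasing processing time): #116 #109 #123 #144 #102 #130 #137.
#116: 0→21, due 103, tardiness 0
#109: 21→41, due 38, tardiness 3
#123: 41→60, due 117, tardiness 0
#144: 60→76, due 86, tardiness 0
#102: 76→90, due 60, tardiness 30
#130: 90→100, due 118, tardiness 0
#137: 100→105, due 45, tardiness 60
Late orders: 3.

3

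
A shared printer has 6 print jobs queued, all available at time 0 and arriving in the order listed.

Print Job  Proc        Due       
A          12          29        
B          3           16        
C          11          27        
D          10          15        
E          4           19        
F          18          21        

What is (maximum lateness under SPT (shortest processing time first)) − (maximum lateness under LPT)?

-5

SPT (increasing processing time): B E D C A F.
B: 0→3, due 16, lateness -13
E: 3→7, due 19, lateness -12
D: 7→17, due 15, lateness 2
C: 17→28, due 27, lateness 1
A: 28→40, due 29, lateness 11
F: 40→58, due 21, lateness 37
Maximum = 37.
LPT (decreasing processing time): F A C D E B.
F: 0→18, due 21, lateness -3
A: 18→30, due 29, lateness 1
C: 30→41, due 27, lateness 14
D: 41→51, due 15, lateness 36
E: 51→55, due 19, lateness 36
B: 55→58, due 16, lateness 42
Maximum = 42.
Difference = 37 − 42 = -5.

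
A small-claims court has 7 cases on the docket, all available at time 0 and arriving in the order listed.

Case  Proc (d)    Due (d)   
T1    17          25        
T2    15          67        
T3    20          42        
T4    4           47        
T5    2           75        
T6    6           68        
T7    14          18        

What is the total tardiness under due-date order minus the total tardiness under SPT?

EDD (increasing due date): T7 T1 T3 T4 T2 T6 T5.
T7: 0→14, due 18, tardiness 0
T1: 14→31, due 25, tardiness 6
T3: 31→51, due 42, tardiness 9
T4: 51→55, due 47, tardiness 8
T2: 55→70, due 67, tardiness 3
T6: 70→76, due 68, tardiness 8
T5: 76→78, due 75, tardiness 3
Sum = 0+6+9+8+3+8+3 = 37.
SPT (increasing processing time): T5 T4 T6 T7 T2 T1 T3.
T5: 0→2, due 75, tardiness 0
T4: 2→6, due 47, tardiness 0
T6: 6→12, due 68, tardiness 0
T7: 12→26, due 18, tardiness 8
T2: 26→41, due 67, tardiness 0
T1: 41→58, due 25, tardiness 33
T3: 58→78, due 42, tardiness 36
Sum = 0+0+0+8+0+33+36 = 77.
Difference = 37 − 77 = -40.

-40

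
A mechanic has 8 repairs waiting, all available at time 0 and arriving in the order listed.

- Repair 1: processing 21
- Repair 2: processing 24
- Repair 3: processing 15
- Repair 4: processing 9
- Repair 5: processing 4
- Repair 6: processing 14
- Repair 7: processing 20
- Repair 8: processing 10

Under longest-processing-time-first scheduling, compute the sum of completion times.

LPT (decreasing processing time): Repair 2 Repair 1 Repair 7 Repair 3 Repair 6 Repair 8 Repair 4 Repair 5.
Repair 2: 0→24
Repair 1: 24→45
Repair 7: 45→65
Repair 3: 65→80
Repair 6: 80→94
Repair 8: 94→104
Repair 4: 104→113
Repair 5: 113→117
Sum = 24+45+65+80+94+104+113+117 = 642.

642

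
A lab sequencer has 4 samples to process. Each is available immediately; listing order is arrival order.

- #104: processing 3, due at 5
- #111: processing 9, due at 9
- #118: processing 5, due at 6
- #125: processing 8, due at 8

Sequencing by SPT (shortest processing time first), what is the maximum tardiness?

SPT (increasing processing time): #104 #118 #125 #111.
#104: 0→3, due 5, tardiness 0
#118: 3→8, due 6, tardiness 2
#125: 8→16, due 8, tardiness 8
#111: 16→25, due 9, tardiness 16
Maximum = 16.

16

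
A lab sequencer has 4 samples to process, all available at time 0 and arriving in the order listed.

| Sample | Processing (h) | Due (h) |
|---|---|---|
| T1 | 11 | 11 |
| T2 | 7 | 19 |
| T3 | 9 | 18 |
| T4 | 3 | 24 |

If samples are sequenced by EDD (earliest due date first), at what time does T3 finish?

EDD (increasing due date): T1 T3 T2 T4.
T1: 0→11
T3: 11→20

20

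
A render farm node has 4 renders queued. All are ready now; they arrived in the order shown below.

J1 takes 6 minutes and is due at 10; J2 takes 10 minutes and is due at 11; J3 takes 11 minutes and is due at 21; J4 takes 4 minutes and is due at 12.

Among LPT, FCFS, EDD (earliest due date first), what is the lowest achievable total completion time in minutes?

LPT (decreasing processing time): J3 J2 J1 J4.
J3: 0→11
J2: 11→21
J1: 21→27
J4: 27→31
Sum = 11+21+27+31 = 90.
FIFO (arrival order): J1 J2 J3 J4.
J1: 0→6
J2: 6→16
J3: 16→27
J4: 27→31
Sum = 6+16+27+31 = 80.
EDD (increasing due date): J1 J2 J4 J3.
J1: 0→6
J2: 6→16
J4: 16→20
J3: 20→31
Sum = 6+16+20+31 = 73.
LPT 90, FIFO 80, EDD 73 → minimum 73.

73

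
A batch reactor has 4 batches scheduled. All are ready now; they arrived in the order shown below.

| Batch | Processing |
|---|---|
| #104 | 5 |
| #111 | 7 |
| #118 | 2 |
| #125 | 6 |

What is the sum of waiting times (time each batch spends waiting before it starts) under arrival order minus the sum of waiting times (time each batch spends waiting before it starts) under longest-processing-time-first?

-7

FIFO (arrival order): #104 #111 #118 #125.
#104: waits 0, runs 0→5
#111: waits 5, runs 5→12
#118: waits 12, runs 12→14
#125: waits 14, runs 14→20
Sum = 0+5+12+14 = 31.
LPT (decreasing processing time): #111 #125 #104 #118.
#111: waits 0, runs 0→7
#125: waits 7, runs 7→13
#104: waits 13, runs 13→18
#118: waits 18, runs 18→20
Sum = 0+7+13+18 = 38.
Difference = 31 − 38 = -7.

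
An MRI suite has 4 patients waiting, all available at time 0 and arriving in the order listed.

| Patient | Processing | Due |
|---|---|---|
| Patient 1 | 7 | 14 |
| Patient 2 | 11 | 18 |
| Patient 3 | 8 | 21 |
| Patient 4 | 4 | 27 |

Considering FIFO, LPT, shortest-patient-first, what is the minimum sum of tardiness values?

FIFO (arrival order): Patient 1 Patient 2 Patient 3 Patient 4.
Patient 1: 0→7, due 14, tardiness 0
Patient 2: 7→18, due 18, tardiness 0
Patient 3: 18→26, due 21, tardiness 5
Patient 4: 26→30, due 27, tardiness 3
Sum = 0+0+5+3 = 8.
LPT (decreasing processing time): Patient 2 Patient 3 Patient 1 Patient 4.
Patient 2: 0→11, due 18, tardiness 0
Patient 3: 11→19, due 21, tardiness 0
Patient 1: 19→26, due 14, tardiness 12
Patient 4: 26→30, due 27, tardiness 3
Sum = 0+0+12+3 = 15.
SPT (increasing processing time): Patient 4 Patient 1 Patient 3 Patient 2.
Patient 4: 0→4, due 27, tardiness 0
Patient 1: 4→11, due 14, tardiness 0
Patient 3: 11→19, due 21, tardiness 0
Patient 2: 19→30, due 18, tardiness 12
Sum = 0+0+0+12 = 12.
FIFO 8, LPT 15, SPT 12 → minimum 8.

8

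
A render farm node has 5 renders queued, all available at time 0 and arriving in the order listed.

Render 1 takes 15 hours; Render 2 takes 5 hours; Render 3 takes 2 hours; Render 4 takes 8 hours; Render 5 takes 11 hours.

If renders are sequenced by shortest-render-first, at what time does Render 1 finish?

SPT (increasing processing time): Render 3 Render 2 Render 4 Render 5 Render 1.
Render 3: 0→2
Render 2: 2→7
Render 4: 7→15
Render 5: 15→26
Render 1: 26→41

41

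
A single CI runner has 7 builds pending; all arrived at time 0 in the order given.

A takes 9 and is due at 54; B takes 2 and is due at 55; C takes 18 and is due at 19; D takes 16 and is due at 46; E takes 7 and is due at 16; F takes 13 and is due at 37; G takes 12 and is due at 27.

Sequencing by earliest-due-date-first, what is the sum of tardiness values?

EDD (increasing due date): E C G F D A B.
E: 0→7, due 16, tardiness 0
C: 7→25, due 19, tardiness 6
G: 25→37, due 27, tardiness 10
F: 37→50, due 37, tardiness 13
D: 50→66, due 46, tardiness 20
A: 66→75, due 54, tardiness 21
B: 75→77, due 55, tardiness 22
Sum = 0+6+10+13+20+21+22 = 92.

92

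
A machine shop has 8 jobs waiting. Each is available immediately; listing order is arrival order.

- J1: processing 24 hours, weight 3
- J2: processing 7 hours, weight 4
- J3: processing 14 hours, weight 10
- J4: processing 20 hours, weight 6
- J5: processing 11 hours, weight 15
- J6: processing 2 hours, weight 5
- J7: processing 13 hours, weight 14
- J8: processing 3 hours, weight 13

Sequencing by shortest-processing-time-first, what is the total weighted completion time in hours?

2174

SPT (increasing processing time): J6 J8 J2 J5 J7 J3 J4 J1.
J6: finishes 2, weight 5, w·C = 10
J8: finishes 5, weight 13, w·C = 65
J2: finishes 12, weight 4, w·C = 48
J5: finishes 23, weight 15, w·C = 345
J7: finishes 36, weight 14, w·C = 504
J3: finishes 50, weight 10, w·C = 500
J4: finishes 70, weight 6, w·C = 420
J1: finishes 94, weight 3, w·C = 282
Sum = 10+65+48+345+504+500+420+282 = 2174.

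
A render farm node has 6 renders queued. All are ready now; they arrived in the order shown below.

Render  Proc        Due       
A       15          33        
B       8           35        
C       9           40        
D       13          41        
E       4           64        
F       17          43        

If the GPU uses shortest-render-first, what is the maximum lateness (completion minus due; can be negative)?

23

SPT (increasing processing time): E B C D A F.
E: 0→4, due 64, lateness -60
B: 4→12, due 35, lateness -23
C: 12→21, due 40, lateness -19
D: 21→34, due 41, lateness -7
A: 34→49, due 33, lateness 16
F: 49→66, due 43, lateness 23
Maximum = 23.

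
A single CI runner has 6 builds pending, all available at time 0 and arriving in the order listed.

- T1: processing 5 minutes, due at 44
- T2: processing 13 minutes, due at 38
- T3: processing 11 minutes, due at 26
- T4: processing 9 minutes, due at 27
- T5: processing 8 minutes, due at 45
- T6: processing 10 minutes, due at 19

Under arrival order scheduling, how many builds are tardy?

FIFO (arrival order): T1 T2 T3 T4 T5 T6.
T1: 0→5, due 44, tardiness 0
T2: 5→18, due 38, tardiness 0
T3: 18→29, due 26, tardiness 3
T4: 29→38, due 27, tardiness 11
T5: 38→46, due 45, tardiness 1
T6: 46→56, due 19, tardiness 37
Late builds: 4.

4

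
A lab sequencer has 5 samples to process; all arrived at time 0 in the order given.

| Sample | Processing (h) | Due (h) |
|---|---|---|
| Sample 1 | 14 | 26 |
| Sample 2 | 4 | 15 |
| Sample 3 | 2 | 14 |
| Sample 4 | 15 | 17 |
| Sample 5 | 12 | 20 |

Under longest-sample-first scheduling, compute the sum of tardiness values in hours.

LPT (decreasing processing time): Sample 4 Sample 1 Sample 5 Sample 2 Sample 3.
Sample 4: 0→15, due 17, tardiness 0
Sample 1: 15→29, due 26, tardiness 3
Sample 5: 29→41, due 20, tardiness 21
Sample 2: 41→45, due 15, tardiness 30
Sample 3: 45→47, due 14, tardiness 33
Sum = 0+3+21+30+33 = 87.

87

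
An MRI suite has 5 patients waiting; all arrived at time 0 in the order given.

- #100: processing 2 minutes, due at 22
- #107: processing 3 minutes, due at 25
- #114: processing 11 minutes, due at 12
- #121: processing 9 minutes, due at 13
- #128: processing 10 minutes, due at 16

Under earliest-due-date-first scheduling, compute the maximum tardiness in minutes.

14

EDD (increasing due date): #114 #121 #128 #100 #107.
#114: 0→11, due 12, tardiness 0
#121: 11→20, due 13, tardiness 7
#128: 20→30, due 16, tardiness 14
#100: 30→32, due 22, tardiness 10
#107: 32→35, due 25, tardiness 10
Maximum = 14.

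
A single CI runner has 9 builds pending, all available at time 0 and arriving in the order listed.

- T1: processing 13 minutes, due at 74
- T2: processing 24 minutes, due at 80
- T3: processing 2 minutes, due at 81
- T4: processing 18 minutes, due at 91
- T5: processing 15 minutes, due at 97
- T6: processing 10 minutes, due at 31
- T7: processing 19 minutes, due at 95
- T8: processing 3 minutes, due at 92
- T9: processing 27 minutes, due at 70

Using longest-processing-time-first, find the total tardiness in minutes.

230

LPT (decreasing processing time): T9 T2 T7 T4 T5 T1 T6 T8 T3.
T9: 0→27, due 70, tardiness 0
T2: 27→51, due 80, tardiness 0
T7: 51→70, due 95, tardiness 0
T4: 70→88, due 91, tardiness 0
T5: 88→103, due 97, tardiness 6
T1: 103→116, due 74, tardiness 42
T6: 116→126, due 31, tardiness 95
T8: 126→129, due 92, tardiness 37
T3: 129→131, due 81, tardiness 50
Sum = 0+0+0+0+6+42+95+37+50 = 230.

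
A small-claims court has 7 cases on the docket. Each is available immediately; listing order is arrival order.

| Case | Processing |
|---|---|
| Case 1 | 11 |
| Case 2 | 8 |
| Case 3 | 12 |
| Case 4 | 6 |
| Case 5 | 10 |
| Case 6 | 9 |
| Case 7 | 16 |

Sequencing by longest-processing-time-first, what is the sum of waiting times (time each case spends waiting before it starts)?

256

LPT (decreasing processing time): Case 7 Case 3 Case 1 Case 5 Case 6 Case 2 Case 4.
Case 7: waits 0, runs 0→16
Case 3: waits 16, runs 16→28
Case 1: waits 28, runs 28→39
Case 5: waits 39, runs 39→49
Case 6: waits 49, runs 49→58
Case 2: waits 58, runs 58→66
Case 4: waits 66, runs 66→72
Sum = 0+16+28+39+49+58+66 = 256.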